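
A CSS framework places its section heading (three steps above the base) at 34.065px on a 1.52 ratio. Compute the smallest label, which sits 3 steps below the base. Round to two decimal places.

2.76px

34.065 ÷ 1.52⁶ = 34.065 ÷ 12.33280 ≈ 2.762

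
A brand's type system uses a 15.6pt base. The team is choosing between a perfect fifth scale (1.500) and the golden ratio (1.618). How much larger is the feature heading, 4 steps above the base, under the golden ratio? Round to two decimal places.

27.94pt

Perfect fifth: 15.6 × 1.500⁴ = 78.9750pt
Golden ratio: 15.6 × 1.618⁴ = 106.9150pt
Difference: 106.9150 − 78.9750 = 27.9400pt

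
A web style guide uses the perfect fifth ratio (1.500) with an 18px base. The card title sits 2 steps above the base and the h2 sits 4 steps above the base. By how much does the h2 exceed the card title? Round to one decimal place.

50.6px

Step 2: 18.0 × 1.500² = 40.500px
Step 4: 18.0 × 1.500⁴ = 91.125px
Difference: 91.125 − 40.500 = 50.625px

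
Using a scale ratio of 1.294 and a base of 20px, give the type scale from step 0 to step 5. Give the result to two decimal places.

20.00px, 25.88px, 33.49px, 43.33px, 56.07px, 72.56px

Step 0: 20px
Step 1: 20.0 × 1.294 = 25.88
Step 2: 20.0 × 1.294² = 33.49
Step 3: 20.0 × 1.294³ = 43.33
Step 4: 20.0 × 1.294⁴ = 56.07
Step 5: 20.0 × 1.294⁵ = 72.56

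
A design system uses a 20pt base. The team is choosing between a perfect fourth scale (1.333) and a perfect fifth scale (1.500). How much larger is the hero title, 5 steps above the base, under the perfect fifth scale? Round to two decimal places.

67.70pt

Perfect fourth: 20.0 × 1.333⁵ = 84.1745pt
Perfect fifth: 20.0 × 1.500⁵ = 151.8750pt
Difference: 151.8750 − 84.1745 = 67.7005pt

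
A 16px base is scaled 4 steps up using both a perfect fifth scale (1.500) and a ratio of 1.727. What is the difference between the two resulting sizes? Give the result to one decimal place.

61.3px

Perfect fifth: 16.0 × 1.500⁴ = 81.000px
At 1.727: 16.0 × 1.727⁴ = 142.328px
Difference: 142.328 − 81.000 = 61.328px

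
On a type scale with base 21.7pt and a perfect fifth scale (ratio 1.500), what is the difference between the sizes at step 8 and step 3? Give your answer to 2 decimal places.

482.91pt

Step 3: 21.7 × 1.500³ = 73.2375pt
Step 8: 21.7 × 1.500⁸ = 556.1473pt
Difference: 556.1473 − 73.2375 = 482.9098pt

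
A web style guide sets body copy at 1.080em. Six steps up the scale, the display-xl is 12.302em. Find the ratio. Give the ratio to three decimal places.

The ratio satisfies 1.080 × r⁶ = 12.302, so r = (12.302 / 1.080)^(1/6).
r = 11.3907^(1/6) ≈ 1.5000

1.500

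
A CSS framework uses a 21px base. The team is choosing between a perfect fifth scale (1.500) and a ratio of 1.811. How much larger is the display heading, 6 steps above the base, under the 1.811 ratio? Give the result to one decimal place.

501.6px

Perfect fifth: 21.0 × 1.500⁶ = 239.203px
At 1.811: 21.0 × 1.811⁶ = 740.850px
Difference: 740.850 − 239.203 = 501.647px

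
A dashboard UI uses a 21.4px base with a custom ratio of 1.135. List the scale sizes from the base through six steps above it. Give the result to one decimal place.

21.4px, 24.3px, 27.6px, 31.3px, 35.5px, 40.3px, 45.7px

Step 0: 21.4px
Step 1: 21.4 × 1.135 = 24.3
Step 2: 21.4 × 1.135² = 27.6
Step 3: 21.4 × 1.135³ = 31.3
Step 4: 21.4 × 1.135⁴ = 35.5
Step 5: 21.4 × 1.135⁵ = 40.3
Step 6: 21.4 × 1.135⁶ = 45.7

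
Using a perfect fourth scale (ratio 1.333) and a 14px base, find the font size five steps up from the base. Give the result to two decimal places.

58.92px

Each step on a modular scale multiplies by the ratio, so the size n steps from the base is base × ratioⁿ.
14.0 × 1.333⁵ = 14.0 × 4.20873 ≈ 58.92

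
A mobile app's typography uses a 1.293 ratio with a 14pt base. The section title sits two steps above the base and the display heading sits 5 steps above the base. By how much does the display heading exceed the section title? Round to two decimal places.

Step 2: 14.0 × 1.293² = 23.4059pt
Step 5: 14.0 × 1.293⁵ = 50.5965pt
Difference: 50.5965 − 23.4059 = 27.1906pt

27.19pt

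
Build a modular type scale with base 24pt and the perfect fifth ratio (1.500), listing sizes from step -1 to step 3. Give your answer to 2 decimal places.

Step -1: 24.0 ÷ 1.500 = 16.00
Step 0: 24pt
Step 1: 24.0 × 1.500 = 36.00
Step 2: 24.0 × 1.500² = 54.00
Step 3: 24.0 × 1.500³ = 81.00

16.00pt, 24.00pt, 36.00pt, 54.00pt, 81.00pt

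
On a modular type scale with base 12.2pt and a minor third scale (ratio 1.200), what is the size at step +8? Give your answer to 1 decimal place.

A modular type scale is a geometric sequence: sizeₙ = base × rⁿ.
12.2 × 1.200⁸ = 12.2 × 4.29982 ≈ 52.46

52.5pt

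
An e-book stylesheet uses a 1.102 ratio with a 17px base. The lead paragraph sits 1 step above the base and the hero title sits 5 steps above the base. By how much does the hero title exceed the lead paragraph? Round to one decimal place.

8.9px

Step 1: 17.0 × 1.102 = 18.734px
Step 5: 17.0 × 1.102⁵ = 27.628px
Difference: 27.628 − 18.734 = 8.894px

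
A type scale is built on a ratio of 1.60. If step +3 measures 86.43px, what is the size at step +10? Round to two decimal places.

2320.09px

86.43 × 1.60⁷ = 86.43 × 26.84355 ≈ 2320.088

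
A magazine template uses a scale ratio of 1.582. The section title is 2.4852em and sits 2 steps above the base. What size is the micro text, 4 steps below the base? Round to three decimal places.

2.4852 ÷ 1.582⁶ = 2.4852 ÷ 15.67613 ≈ 0.159

0.159em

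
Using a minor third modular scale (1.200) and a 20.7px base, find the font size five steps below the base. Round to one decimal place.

8.3px

20.7 ÷ 1.200⁵ = 20.7 ÷ 2.48832 ≈ 8.32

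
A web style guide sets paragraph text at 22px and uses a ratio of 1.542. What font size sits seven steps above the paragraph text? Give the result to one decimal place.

A modular type scale is a geometric sequence: sizeₙ = base × rⁿ.
22.0 × 1.542⁷ = 22.0 × 20.72959 ≈ 456.05

456.1px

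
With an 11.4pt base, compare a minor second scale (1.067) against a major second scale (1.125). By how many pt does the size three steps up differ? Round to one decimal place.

2.4pt

Minor second: 11.4 × 1.067³ = 13.848pt
Major second: 11.4 × 1.125³ = 16.232pt
Difference: 16.232 − 13.848 = 2.384pt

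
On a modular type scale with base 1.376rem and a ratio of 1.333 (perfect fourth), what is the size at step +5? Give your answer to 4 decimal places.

1.376 × 1.333⁵ = 1.376 × 4.20873 ≈ 5.7912

5.7912rem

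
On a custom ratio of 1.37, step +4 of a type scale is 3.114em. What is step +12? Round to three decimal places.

38.644em

3.114 × 1.37⁸ = 3.114 × 12.40979 ≈ 38.644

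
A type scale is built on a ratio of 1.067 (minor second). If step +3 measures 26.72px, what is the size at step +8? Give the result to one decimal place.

37.0px

The gap is 8 − (3) = 5 steps, so the factor is 1.067^5.
26.72 × 1.067⁵ = 26.72 × 1.38300 ≈ 36.954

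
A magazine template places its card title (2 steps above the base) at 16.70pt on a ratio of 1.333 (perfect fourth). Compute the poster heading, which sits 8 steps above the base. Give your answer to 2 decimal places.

93.69pt

16.70 × 1.333⁶ = 16.70 × 5.61023 ≈ 93.691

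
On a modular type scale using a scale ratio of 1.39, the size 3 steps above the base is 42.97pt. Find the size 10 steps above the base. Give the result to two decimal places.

430.79pt

42.97 × 1.39⁷ = 42.97 × 10.02544 ≈ 430.793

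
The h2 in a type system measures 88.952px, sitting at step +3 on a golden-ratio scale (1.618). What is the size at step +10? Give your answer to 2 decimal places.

2582.29px

88.952 × 1.618⁷ = 88.952 × 29.03017 ≈ 2582.292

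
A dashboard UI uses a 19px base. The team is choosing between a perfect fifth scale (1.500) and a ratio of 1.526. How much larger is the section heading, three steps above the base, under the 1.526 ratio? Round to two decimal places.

3.39px

Perfect fifth: 19.0 × 1.500³ = 64.1250px
At 1.526: 19.0 × 1.526³ = 67.5176px
Difference: 67.5176 − 64.1250 = 3.3926px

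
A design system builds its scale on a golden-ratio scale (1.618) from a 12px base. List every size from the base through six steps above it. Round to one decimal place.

12.0px, 19.4px, 31.4px, 50.8px, 82.2px, 133.1px, 215.3px

Step 0: 12px
Step 1: 12.0 × 1.618 = 19.4
Step 2: 12.0 × 1.618² = 31.4
Step 3: 12.0 × 1.618³ = 50.8
Step 4: 12.0 × 1.618⁴ = 82.2
Step 5: 12.0 × 1.618⁵ = 133.1
Step 6: 12.0 × 1.618⁶ = 215.3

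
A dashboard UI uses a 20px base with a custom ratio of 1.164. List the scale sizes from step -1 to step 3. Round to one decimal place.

17.2px, 20.0px, 23.3px, 27.1px, 31.5px

Step -1: 20.0 ÷ 1.164 = 17.2
Step 0: 20px
Step 1: 20.0 × 1.164 = 23.3
Step 2: 20.0 × 1.164² = 27.1
Step 3: 20.0 × 1.164³ = 31.5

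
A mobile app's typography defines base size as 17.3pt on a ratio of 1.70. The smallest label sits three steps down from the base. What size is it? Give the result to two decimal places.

3.52pt

17.3 ÷ 1.70³ = 17.3 ÷ 4.91300 ≈ 3.52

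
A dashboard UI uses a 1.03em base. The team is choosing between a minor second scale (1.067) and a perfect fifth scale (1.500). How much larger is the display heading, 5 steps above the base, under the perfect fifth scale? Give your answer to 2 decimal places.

6.40em

Minor second: 1.03 × 1.067⁵ = 1.4245em
Perfect fifth: 1.03 × 1.500⁵ = 7.8216em
Difference: 7.8216 − 1.4245 = 6.3971em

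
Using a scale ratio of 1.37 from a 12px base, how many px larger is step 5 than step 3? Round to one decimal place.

Step 3: 12.0 × 1.37³ = 30.856px
Step 5: 12.0 × 1.37⁵ = 57.914px
Difference: 57.914 − 30.856 = 27.058px

27.1px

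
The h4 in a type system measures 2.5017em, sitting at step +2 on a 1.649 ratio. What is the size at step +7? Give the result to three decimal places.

2.5017 × 1.649⁵ = 2.5017 × 12.19280 ≈ 30.503

30.503em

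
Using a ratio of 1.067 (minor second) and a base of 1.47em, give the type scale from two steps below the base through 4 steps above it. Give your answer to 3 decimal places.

1.291em, 1.378em, 1.470em, 1.568em, 1.674em, 1.786em, 1.905em

Step -2: 1.47 ÷ 1.067² = 1.291
Step -1: 1.47 ÷ 1.067 = 1.378
Step 0: 1.47em
Step 1: 1.47 × 1.067 = 1.568
Step 2: 1.47 × 1.067² = 1.674
Step 3: 1.47 × 1.067³ = 1.786
Step 4: 1.47 × 1.067⁴ = 1.905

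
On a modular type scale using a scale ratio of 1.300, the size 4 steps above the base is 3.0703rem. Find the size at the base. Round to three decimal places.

1.075rem

Moving from step +4 to step +0 is 4 steps down, so divide by r⁴.
3.0703 ÷ 1.300⁴ = 3.0703 ÷ 2.85610 ≈ 1.075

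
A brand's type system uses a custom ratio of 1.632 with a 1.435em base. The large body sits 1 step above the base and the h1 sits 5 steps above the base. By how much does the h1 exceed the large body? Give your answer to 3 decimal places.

14.271em

Step 1: 1.435 × 1.632 = 2.34192em
Step 5: 1.435 × 1.632⁵ = 16.61318em
Difference: 16.61318 − 2.34192 = 14.27126em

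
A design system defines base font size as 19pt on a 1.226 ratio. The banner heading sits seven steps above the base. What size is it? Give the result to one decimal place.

79.1pt

Each step on a modular scale multiplies by the ratio, so the size n steps from the base is base × ratioⁿ.
19.0 × 1.226⁷ = 19.0 × 4.16326 ≈ 79.10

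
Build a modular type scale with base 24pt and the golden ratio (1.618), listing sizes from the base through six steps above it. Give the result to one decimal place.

Step 0: 24pt
Step 1: 24.0 × 1.618 = 38.8
Step 2: 24.0 × 1.618² = 62.8
Step 3: 24.0 × 1.618³ = 101.7
Step 4: 24.0 × 1.618⁴ = 164.5
Step 5: 24.0 × 1.618⁵ = 266.1
Step 6: 24.0 × 1.618⁶ = 430.6

24.0pt, 38.8pt, 62.8pt, 101.7pt, 164.5pt, 266.1pt, 430.6pt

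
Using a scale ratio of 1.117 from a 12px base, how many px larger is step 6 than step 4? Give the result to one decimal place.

4.6px

Step 4: 12.0 × 1.117⁴ = 18.681px
Step 6: 12.0 × 1.117⁶ = 23.308px
Difference: 23.308 − 18.681 = 4.627px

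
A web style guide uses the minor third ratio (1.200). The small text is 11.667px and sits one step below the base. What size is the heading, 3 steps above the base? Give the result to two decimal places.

24.19px

The gap is 3 − (-1) = 4 steps, so the factor is 1.200^4.
11.667 × 1.200⁴ = 11.667 × 2.07360 ≈ 24.193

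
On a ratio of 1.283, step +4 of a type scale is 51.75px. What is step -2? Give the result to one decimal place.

The gap is -2 − (4) = -6 steps, so the factor is 1.283^-6.
51.75 ÷ 1.283⁶ = 51.75 ÷ 4.46026 ≈ 11.602

11.6px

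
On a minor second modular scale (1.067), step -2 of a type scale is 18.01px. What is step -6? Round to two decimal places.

Moving from step -2 to step -6 is 4 steps down, so divide by r⁴.
18.01 ÷ 1.067⁴ = 18.01 ÷ 1.29616 ≈ 13.895

13.89px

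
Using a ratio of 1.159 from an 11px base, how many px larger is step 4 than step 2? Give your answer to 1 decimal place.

Step 2: 11.0 × 1.159² = 14.776px
Step 4: 11.0 × 1.159⁴ = 19.848px
Difference: 19.848 − 14.776 = 5.072px

5.1px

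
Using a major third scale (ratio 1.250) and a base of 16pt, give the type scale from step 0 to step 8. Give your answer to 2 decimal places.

Step 0: 16pt
Step 1: 16.0 × 1.250 = 20.00
Step 2: 16.0 × 1.250² = 25.00
Step 3: 16.0 × 1.250³ = 31.25
Step 4: 16.0 × 1.250⁴ = 39.06
Step 5: 16.0 × 1.250⁵ = 48.83
Step 6: 16.0 × 1.250⁶ = 61.04
Step 7: 16.0 × 1.250⁷ = 76.29
Step 8: 16.0 × 1.250⁸ = 95.37

16.00pt, 20.00pt, 25.00pt, 31.25pt, 39.06pt, 48.83pt, 61.04pt, 76.29pt, 95.37pt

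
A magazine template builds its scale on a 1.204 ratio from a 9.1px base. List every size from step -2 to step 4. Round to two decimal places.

6.28px, 7.56px, 9.10px, 10.96px, 13.19px, 15.88px, 19.12px

Step -2: 9.1 ÷ 1.204² = 6.28
Step -1: 9.1 ÷ 1.204 = 7.56
Step 0: 9.1px
Step 1: 9.1 × 1.204 = 10.96
Step 2: 9.1 × 1.204² = 13.19
Step 3: 9.1 × 1.204³ = 15.88
Step 4: 9.1 × 1.204⁴ = 19.12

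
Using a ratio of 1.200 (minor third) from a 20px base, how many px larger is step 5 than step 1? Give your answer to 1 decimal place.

Step 1: 20.0 × 1.200 = 24.000px
Step 5: 20.0 × 1.200⁵ = 49.766px
Difference: 49.766 − 24.000 = 25.766px

25.8px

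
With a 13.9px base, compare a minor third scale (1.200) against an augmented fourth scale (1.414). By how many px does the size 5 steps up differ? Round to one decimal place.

44.0px

Minor third: 13.9 × 1.200⁵ = 34.588px
Augmented fourth: 13.9 × 1.414⁵ = 78.571px
Difference: 78.571 − 34.588 = 43.983px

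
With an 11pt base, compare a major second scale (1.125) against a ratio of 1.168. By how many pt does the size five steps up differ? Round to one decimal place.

Major second: 11.0 × 1.125⁵ = 19.822pt
At 1.168: 11.0 × 1.168⁵ = 23.912pt
Difference: 23.912 − 19.822 = 4.090pt

4.1pt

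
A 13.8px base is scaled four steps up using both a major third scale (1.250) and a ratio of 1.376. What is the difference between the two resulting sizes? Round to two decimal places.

15.78px

Major third: 13.8 × 1.250⁴ = 33.6914px
At 1.376: 13.8 × 1.376⁴ = 49.4712px
Difference: 49.4712 − 33.6914 = 15.7798px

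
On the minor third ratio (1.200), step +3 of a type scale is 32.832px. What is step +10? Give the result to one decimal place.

117.6px

32.832 × 1.200⁷ = 32.832 × 3.58318 ≈ 117.643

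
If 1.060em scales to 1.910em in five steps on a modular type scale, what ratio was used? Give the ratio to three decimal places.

1.125

The ratio satisfies 1.060 × r⁵ = 1.910, so r = (1.910 / 1.060)^(1/5).
r = 1.8019^(1/5) ≈ 1.1250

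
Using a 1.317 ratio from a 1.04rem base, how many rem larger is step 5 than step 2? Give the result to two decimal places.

2.32rem

Step 2: 1.04 × 1.317² = 1.8039rem
Step 5: 1.04 × 1.317⁵ = 4.1206rem
Difference: 4.1206 − 1.8039 = 2.3167rem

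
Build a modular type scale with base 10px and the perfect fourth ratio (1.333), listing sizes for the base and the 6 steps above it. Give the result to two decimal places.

10.00px, 13.33px, 17.77px, 23.69px, 31.57px, 42.09px, 56.10px

Step 0: 10px
Step 1: 10.0 × 1.333 = 13.33
Step 2: 10.0 × 1.333² = 17.77
Step 3: 10.0 × 1.333³ = 23.69
Step 4: 10.0 × 1.333⁴ = 31.57
Step 5: 10.0 × 1.333⁵ = 42.09
Step 6: 10.0 × 1.333⁶ = 56.10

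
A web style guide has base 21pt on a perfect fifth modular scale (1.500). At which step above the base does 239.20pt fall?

6

1.500ⁿ = 239.20 / 21 = 11.3905
n = ln(11.3905) / ln(1.500) = 2.4328 / 0.4055 ≈ 6.00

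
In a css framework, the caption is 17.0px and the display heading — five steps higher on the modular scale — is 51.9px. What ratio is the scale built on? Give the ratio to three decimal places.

r⁵ = 51.9 / 17.0, so r = (51.9/17.0)^(1/5).
r = 3.0529^(1/5) ≈ 1.2501

1.250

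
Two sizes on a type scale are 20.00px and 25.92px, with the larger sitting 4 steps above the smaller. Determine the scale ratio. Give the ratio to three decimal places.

r⁴ = 25.92 / 20.00, so r = (25.92/20.00)^(1/4).
r = 1.2960^(1/4) ≈ 1.0670

1.067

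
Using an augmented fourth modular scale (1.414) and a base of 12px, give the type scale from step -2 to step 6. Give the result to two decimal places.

Step -2: 12.0 ÷ 1.414² = 6.00
Step -1: 12.0 ÷ 1.414 = 8.49
Step 0: 12px
Step 1: 12.0 × 1.414 = 16.97
Step 2: 12.0 × 1.414² = 23.99
Step 3: 12.0 × 1.414³ = 33.93
Step 4: 12.0 × 1.414⁴ = 47.97
Step 5: 12.0 × 1.414⁵ = 67.83
Step 6: 12.0 × 1.414⁶ = 95.91

6.00px, 8.49px, 12.00px, 16.97px, 23.99px, 33.93px, 47.97px, 67.83px, 95.91px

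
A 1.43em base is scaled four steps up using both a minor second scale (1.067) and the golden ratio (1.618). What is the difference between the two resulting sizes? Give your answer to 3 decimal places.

Minor second: 1.43 × 1.067⁴ = 1.85350em
Golden ratio: 1.43 × 1.618⁴ = 9.80054em
Difference: 9.80054 − 1.85350 = 7.94704em

7.947em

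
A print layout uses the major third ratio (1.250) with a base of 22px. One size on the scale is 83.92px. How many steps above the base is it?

6

1.250ⁿ = 83.92 / 22 = 3.8145
n = ln(3.8145) / ln(1.250) = 1.3388 / 0.2231 ≈ 6.00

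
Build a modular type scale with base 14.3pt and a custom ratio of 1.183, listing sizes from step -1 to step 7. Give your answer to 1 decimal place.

12.1pt, 14.3pt, 16.9pt, 20.0pt, 23.7pt, 28.0pt, 33.1pt, 39.2pt, 46.4pt

Step -1: 14.3 ÷ 1.183 = 12.1
Step 0: 14.3pt
Step 1: 14.3 × 1.183 = 16.9
Step 2: 14.3 × 1.183² = 20.0
Step 3: 14.3 × 1.183³ = 23.7
Step 4: 14.3 × 1.183⁴ = 28.0
Step 5: 14.3 × 1.183⁵ = 33.1
Step 6: 14.3 × 1.183⁶ = 39.2
Step 7: 14.3 × 1.183⁷ = 46.4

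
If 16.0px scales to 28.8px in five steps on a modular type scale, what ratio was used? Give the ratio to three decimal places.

r⁵ = 28.8 / 16.0, so r = (28.8/16.0)^(1/5).
r = 1.8000^(1/5) ≈ 1.1247

1.125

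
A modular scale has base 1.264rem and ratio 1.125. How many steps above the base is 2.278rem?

5

1.125ⁿ = 2.278 / 1.264 = 1.8022
n = ln(1.8022) / ln(1.125) = 0.5890 / 0.1178 ≈ 5.00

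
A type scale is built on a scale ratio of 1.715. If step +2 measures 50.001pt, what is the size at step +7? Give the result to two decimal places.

50.001 × 1.715⁵ = 50.001 × 14.83613 ≈ 741.821

741.82pt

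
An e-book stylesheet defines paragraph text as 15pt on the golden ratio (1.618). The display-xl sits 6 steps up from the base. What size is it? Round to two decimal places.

A modular type scale is a geometric sequence: sizeₙ = base × rⁿ.
15.0 × 1.618⁶ = 15.0 × 17.94201 ≈ 269.13

269.13pt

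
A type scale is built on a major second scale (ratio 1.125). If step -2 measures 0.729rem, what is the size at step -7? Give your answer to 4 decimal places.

The gap is -7 − (-2) = -5 steps, so the factor is 1.125^-5.
0.729 ÷ 1.125⁵ = 0.729 ÷ 1.80203 ≈ 0.4045

0.4045rem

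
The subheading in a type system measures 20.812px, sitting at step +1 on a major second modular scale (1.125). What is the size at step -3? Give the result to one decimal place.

13.0px

20.812 ÷ 1.125⁴ = 20.812 ÷ 1.60181 ≈ 12.993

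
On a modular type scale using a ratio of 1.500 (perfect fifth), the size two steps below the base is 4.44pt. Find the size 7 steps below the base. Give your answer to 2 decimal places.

0.58pt

The gap is -7 − (-2) = -5 steps, so the factor is 1.500^-5.
4.44 ÷ 1.500⁵ = 4.44 ÷ 7.59375 ≈ 0.585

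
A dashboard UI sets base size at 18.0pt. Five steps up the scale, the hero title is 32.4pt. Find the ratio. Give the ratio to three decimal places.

1.125

The ratio satisfies 18.0 × r⁵ = 32.4, so r = (32.4 / 18.0)^(1/5).
r = 1.8000^(1/5) ≈ 1.1247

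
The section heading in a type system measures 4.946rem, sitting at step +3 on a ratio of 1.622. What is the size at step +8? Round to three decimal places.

55.528rem

Moving from step +3 to step +8 is 5 steps up, so multiply by r⁵.
4.946 × 1.622⁵ = 4.946 × 11.22676 ≈ 55.528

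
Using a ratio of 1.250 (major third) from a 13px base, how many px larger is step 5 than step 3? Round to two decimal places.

14.28px

Step 3: 13.0 × 1.250³ = 25.3906px
Step 5: 13.0 × 1.250⁵ = 39.6729px
Difference: 39.6729 − 25.3906 = 14.2823px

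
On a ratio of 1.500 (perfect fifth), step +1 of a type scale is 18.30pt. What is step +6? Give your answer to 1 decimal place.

139.0pt

Moving from step +1 to step +6 is 5 steps up, so multiply by r⁵.
18.30 × 1.500⁵ = 18.30 × 7.59375 ≈ 138.966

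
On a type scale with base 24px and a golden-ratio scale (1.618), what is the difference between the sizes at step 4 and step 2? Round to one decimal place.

101.7px

Step 2: 24.0 × 1.618² = 62.830px
Step 4: 24.0 × 1.618⁴ = 164.485px
Difference: 164.485 − 62.830 = 101.655px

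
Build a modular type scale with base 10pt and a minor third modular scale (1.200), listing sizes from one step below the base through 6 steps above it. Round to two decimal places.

8.33pt, 10.00pt, 12.00pt, 14.40pt, 17.28pt, 20.74pt, 24.88pt, 29.86pt

Step -1: 10.0 ÷ 1.200 = 8.33
Step 0: 10pt
Step 1: 10.0 × 1.200 = 12.00
Step 2: 10.0 × 1.200² = 14.40
Step 3: 10.0 × 1.200³ = 17.28
Step 4: 10.0 × 1.200⁴ = 20.74
Step 5: 10.0 × 1.200⁵ = 24.88
Step 6: 10.0 × 1.200⁶ = 29.86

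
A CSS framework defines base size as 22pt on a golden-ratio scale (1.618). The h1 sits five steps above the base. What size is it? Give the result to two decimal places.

Each step on a modular scale multiplies by the ratio, so the size n steps from the base is base × ratioⁿ.
22.0 × 1.618⁵ = 22.0 × 11.08901 ≈ 243.96

243.96pt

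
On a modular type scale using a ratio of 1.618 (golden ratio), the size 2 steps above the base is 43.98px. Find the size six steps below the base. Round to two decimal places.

The gap is -6 − (2) = -8 steps, so the factor is 1.618^-8.
43.98 ÷ 1.618⁸ = 43.98 ÷ 46.97082 ≈ 0.936

0.94px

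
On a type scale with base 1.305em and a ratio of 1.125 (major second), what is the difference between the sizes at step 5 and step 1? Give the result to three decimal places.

Step 1: 1.305 × 1.125 = 1.46812em
Step 5: 1.305 × 1.125⁵ = 2.35165em
Difference: 2.35165 − 1.46812 = 0.88353em

0.884em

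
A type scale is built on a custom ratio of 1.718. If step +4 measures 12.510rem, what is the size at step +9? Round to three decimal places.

187.229rem

Moving from step +4 to step +9 is 5 steps up, so multiply by r⁵.
12.510 × 1.718⁵ = 12.510 × 14.96635 ≈ 187.229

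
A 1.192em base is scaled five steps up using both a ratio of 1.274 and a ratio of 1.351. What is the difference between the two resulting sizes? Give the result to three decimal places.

At 1.274: 1.192 × 1.274⁵ = 4.00058em
At 1.351: 1.192 × 1.351⁵ = 5.36479em
Difference: 5.36479 − 4.00058 = 1.36421em

1.364em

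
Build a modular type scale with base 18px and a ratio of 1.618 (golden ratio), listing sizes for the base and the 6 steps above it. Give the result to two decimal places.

Step 0: 18px
Step 1: 18.0 × 1.618 = 29.12
Step 2: 18.0 × 1.618² = 47.12
Step 3: 18.0 × 1.618³ = 76.24
Step 4: 18.0 × 1.618⁴ = 123.36
Step 5: 18.0 × 1.618⁵ = 199.60
Step 6: 18.0 × 1.618⁶ = 322.96

18.00px, 29.12px, 47.12px, 76.24px, 123.36px, 199.60px, 322.96px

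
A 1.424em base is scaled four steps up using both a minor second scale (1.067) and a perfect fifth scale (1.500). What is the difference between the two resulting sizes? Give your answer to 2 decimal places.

5.36em

Minor second: 1.424 × 1.067⁴ = 1.8457em
Perfect fifth: 1.424 × 1.500⁴ = 7.2090em
Difference: 7.2090 − 1.8457 = 5.3633em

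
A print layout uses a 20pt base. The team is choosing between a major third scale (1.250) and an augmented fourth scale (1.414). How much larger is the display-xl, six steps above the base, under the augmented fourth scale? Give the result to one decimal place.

83.6pt

Major third: 20.0 × 1.250⁶ = 76.294pt
Augmented fourth: 20.0 × 1.414⁶ = 159.855pt
Difference: 159.855 − 76.294 = 83.561pt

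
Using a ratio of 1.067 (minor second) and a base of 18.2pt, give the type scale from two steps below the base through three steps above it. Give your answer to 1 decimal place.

Step -2: 18.2 ÷ 1.067² = 16.0
Step -1: 18.2 ÷ 1.067 = 17.1
Step 0: 18.2pt
Step 1: 18.2 × 1.067 = 19.4
Step 2: 18.2 × 1.067² = 20.7
Step 3: 18.2 × 1.067³ = 22.1

16.0pt, 17.1pt, 18.2pt, 19.4pt, 20.7pt, 22.1pt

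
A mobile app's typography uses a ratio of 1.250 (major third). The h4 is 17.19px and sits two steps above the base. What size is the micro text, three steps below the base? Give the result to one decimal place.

5.6px

The gap is -3 − (2) = -5 steps, so the factor is 1.250^-5.
17.19 ÷ 1.250⁵ = 17.19 ÷ 3.05176 ≈ 5.633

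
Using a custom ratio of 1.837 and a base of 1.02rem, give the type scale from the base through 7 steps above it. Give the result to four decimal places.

Step 0: 1.02rem
Step 1: 1.02 × 1.837 = 1.8737
Step 2: 1.02 × 1.837² = 3.4421
Step 3: 1.02 × 1.837³ = 6.3231
Step 4: 1.02 × 1.837⁴ = 11.6155
Step 5: 1.02 × 1.837⁵ = 21.3376
Step 6: 1.02 × 1.837⁶ = 39.1972
Step 7: 1.02 × 1.837⁷ = 72.0053

1.0200rem, 1.8737rem, 3.4421rem, 6.3231rem, 11.6155rem, 21.3376rem, 39.1972rem, 72.0053rem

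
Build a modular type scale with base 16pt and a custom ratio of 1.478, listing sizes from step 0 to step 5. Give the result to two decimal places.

16.00pt, 23.65pt, 34.95pt, 51.66pt, 76.35pt, 112.85pt

Step 0: 16pt
Step 1: 16.0 × 1.478 = 23.65
Step 2: 16.0 × 1.478² = 34.95
Step 3: 16.0 × 1.478³ = 51.66
Step 4: 16.0 × 1.478⁴ = 76.35
Step 5: 16.0 × 1.478⁵ = 112.85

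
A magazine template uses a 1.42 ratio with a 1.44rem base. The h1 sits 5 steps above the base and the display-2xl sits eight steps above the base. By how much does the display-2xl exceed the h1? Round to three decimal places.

15.491rem

Step 5: 1.44 × 1.42⁵ = 8.31389rem
Step 8: 1.44 × 1.42⁸ = 23.80506rem
Difference: 23.80506 − 8.31389 = 15.49117rem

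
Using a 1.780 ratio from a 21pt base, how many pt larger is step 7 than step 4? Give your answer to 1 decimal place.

Step 4: 21.0 × 1.780⁴ = 210.814pt
Step 7: 21.0 × 1.780⁷ = 1188.938pt
Difference: 1188.938 − 210.814 = 978.124pt

978.1pt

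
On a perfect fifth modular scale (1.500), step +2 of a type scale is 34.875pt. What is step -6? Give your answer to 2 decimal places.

1.36pt

Moving from step +2 to step -6 is 8 steps down, so divide by r⁸.
34.875 ÷ 1.500⁸ = 34.875 ÷ 25.62891 ≈ 1.361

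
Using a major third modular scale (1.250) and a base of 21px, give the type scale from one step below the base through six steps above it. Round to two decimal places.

Step -1: 21.0 ÷ 1.250 = 16.80
Step 0: 21px
Step 1: 21.0 × 1.250 = 26.25
Step 2: 21.0 × 1.250² = 32.81
Step 3: 21.0 × 1.250³ = 41.02
Step 4: 21.0 × 1.250⁴ = 51.27
Step 5: 21.0 × 1.250⁵ = 64.09
Step 6: 21.0 × 1.250⁶ = 80.11

16.80px, 21.00px, 26.25px, 32.81px, 41.02px, 51.27px, 64.09px, 80.11px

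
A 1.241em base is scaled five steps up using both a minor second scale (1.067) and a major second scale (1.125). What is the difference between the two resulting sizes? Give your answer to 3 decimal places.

Minor second: 1.241 × 1.067⁵ = 1.71630em
Major second: 1.241 × 1.125⁵ = 2.23632em
Difference: 2.23632 − 1.71630 = 0.52002em

0.520em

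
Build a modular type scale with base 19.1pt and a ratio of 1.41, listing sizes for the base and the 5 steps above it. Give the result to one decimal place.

19.1pt, 26.9pt, 38.0pt, 53.5pt, 75.5pt, 106.4pt

Step 0: 19.1pt
Step 1: 19.1 × 1.41 = 26.9
Step 2: 19.1 × 1.41² = 38.0
Step 3: 19.1 × 1.41³ = 53.5
Step 4: 19.1 × 1.41⁴ = 75.5
Step 5: 19.1 × 1.41⁵ = 106.4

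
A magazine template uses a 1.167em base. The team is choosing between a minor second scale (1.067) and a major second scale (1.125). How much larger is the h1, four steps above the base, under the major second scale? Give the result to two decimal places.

0.36em

Minor second: 1.167 × 1.067⁴ = 1.5126em
Major second: 1.167 × 1.125⁴ = 1.8693em
Difference: 1.8693 − 1.5126 = 0.3567em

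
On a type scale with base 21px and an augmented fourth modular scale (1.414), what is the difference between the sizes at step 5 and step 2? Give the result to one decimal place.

Step 2: 21.0 × 1.414² = 41.987px
Step 5: 21.0 × 1.414⁵ = 118.704px
Difference: 118.704 − 41.987 = 76.717px

76.7px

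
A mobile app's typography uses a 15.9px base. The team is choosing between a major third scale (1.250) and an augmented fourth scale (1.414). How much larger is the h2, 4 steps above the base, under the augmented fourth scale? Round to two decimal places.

Major third: 15.9 × 1.250⁴ = 38.8184px
Augmented fourth: 15.9 × 1.414⁴ = 63.5616px
Difference: 63.5616 − 38.8184 = 24.7432px

24.74px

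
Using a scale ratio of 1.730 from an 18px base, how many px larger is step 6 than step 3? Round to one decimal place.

389.4px

Step 3: 18.0 × 1.730³ = 93.199px
Step 6: 18.0 × 1.730⁶ = 482.558px
Difference: 482.558 − 93.199 = 389.359px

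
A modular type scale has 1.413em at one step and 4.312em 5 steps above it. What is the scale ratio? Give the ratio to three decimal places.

The ratio satisfies 1.413 × r⁵ = 4.312, so r = (4.312 / 1.413)^(1/5).
r = 3.0517^(1/5) ≈ 1.2500

1.250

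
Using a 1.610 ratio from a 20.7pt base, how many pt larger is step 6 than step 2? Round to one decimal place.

306.9pt

Step 2: 20.7 × 1.610² = 53.656pt
Step 6: 20.7 × 1.610⁶ = 360.517pt
Difference: 360.517 − 53.656 = 306.861pt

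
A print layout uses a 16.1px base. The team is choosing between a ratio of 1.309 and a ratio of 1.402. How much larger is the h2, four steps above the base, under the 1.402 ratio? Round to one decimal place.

14.9px

At 1.309: 16.1 × 1.309⁴ = 47.270px
At 1.402: 16.1 × 1.402⁴ = 62.204px
Difference: 62.204 − 47.270 = 14.934px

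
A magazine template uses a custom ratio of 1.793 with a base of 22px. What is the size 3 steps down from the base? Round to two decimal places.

3.82px

Every step multiplies by the scale ratio.
22.0 ÷ 1.793³ = 22.0 ÷ 5.76422 ≈ 3.82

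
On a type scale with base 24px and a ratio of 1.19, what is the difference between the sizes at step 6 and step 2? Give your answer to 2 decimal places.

Step 2: 24.0 × 1.19² = 33.9864px
Step 6: 24.0 × 1.19⁶ = 68.1543px
Difference: 68.1543 − 33.9864 = 34.1679px

34.17px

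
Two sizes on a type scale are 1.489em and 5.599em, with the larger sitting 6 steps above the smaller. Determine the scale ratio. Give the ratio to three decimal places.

The ratio satisfies 1.489 × r⁶ = 5.599, so r = (5.599 / 1.489)^(1/6).
r = 3.7602^(1/6) ≈ 1.2470

1.247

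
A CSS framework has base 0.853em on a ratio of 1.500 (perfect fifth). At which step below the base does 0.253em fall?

3

1.500ⁿ = 0.853 / 0.253 = 3.3715
n = ln(3.3715) / ln(1.500) = 1.2154 / 0.4055 ≈ 3.00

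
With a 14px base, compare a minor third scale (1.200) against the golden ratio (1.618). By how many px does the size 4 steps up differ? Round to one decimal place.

Minor third: 14.0 × 1.200⁴ = 29.030px
Golden ratio: 14.0 × 1.618⁴ = 95.949px
Difference: 95.949 − 29.030 = 66.919px

66.9px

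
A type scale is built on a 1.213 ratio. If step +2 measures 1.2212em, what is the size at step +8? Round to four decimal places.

3.8900em

1.2212 × 1.213⁶ = 1.2212 × 3.18541 ≈ 3.8900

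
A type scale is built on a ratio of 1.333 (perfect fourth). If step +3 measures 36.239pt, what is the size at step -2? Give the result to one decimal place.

8.6pt

36.239 ÷ 1.333⁵ = 36.239 ÷ 4.20873 ≈ 8.610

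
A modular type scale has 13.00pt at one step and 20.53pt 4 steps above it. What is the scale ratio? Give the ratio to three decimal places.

1.121

r⁴ = 20.53 / 13.00, so r = (20.53/13.00)^(1/4).
r = 1.5792^(1/4) ≈ 1.1210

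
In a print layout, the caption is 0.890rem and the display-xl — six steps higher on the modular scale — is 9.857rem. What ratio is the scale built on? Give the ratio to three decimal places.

r⁶ = 9.857 / 0.890, so r = (9.857/0.890)^(1/6).
r = 11.0753^(1/6) ≈ 1.4930

1.493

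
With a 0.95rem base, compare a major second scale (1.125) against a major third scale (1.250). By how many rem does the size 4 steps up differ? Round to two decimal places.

0.80rem

Major second: 0.95 × 1.125⁴ = 1.5217rem
Major third: 0.95 × 1.250⁴ = 2.3193rem
Difference: 2.3193 − 1.5217 = 0.7976rem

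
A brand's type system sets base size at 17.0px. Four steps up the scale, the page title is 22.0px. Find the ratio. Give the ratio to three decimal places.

1.067

The ratio satisfies 17.0 × r⁴ = 22.0, so r = (22.0 / 17.0)^(1/4).
r = 1.2941^(1/4) ≈ 1.0666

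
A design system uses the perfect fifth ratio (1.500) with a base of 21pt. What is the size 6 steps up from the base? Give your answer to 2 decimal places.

239.20pt

21.0 × 1.500⁶ = 21.0 × 11.39062 ≈ 239.20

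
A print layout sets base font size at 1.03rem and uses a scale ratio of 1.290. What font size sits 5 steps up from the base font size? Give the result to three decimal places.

3.679rem

1.03 × 1.290⁵ = 1.03 × 3.57231 ≈ 3.679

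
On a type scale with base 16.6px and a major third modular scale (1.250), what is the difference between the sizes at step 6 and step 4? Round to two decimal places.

22.80px

Step 4: 16.6 × 1.250⁴ = 40.5273px
Step 6: 16.6 × 1.250⁶ = 63.3240px
Difference: 63.3240 − 40.5273 = 22.7967px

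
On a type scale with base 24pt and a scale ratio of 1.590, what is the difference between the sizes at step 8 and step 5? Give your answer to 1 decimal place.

736.5pt

Step 5: 24.0 × 1.590⁵ = 243.892pt
Step 8: 24.0 × 1.590⁸ = 980.366pt
Difference: 980.366 − 243.892 = 736.474pt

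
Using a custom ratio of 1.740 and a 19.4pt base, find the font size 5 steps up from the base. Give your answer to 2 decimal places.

Every step multiplies by the scale ratio.
19.4 × 1.740⁵ = 19.4 × 15.94947 ≈ 309.42

309.42pt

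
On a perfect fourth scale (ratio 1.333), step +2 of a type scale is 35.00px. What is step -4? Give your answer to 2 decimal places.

6.24px

35.00 ÷ 1.333⁶ = 35.00 ÷ 5.61023 ≈ 6.239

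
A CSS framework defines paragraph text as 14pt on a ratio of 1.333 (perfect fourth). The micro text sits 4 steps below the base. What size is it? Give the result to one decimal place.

Every step multiplies by the scale ratio.
14.0 ÷ 1.333⁴ = 14.0 ÷ 3.15733 ≈ 4.43

4.4pt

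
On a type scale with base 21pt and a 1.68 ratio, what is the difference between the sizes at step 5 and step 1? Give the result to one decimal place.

245.8pt

Step 1: 21.0 × 1.68 = 35.280pt
Step 5: 21.0 × 1.68⁵ = 281.038pt
Difference: 281.038 − 35.280 = 245.758pt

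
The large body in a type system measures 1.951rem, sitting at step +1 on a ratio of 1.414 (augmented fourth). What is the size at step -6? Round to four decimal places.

1.951 ÷ 1.414⁷ = 1.951 ÷ 11.30175 ≈ 0.1726

0.1726rem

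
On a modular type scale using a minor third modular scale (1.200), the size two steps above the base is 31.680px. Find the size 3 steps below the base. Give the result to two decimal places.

12.73px

The gap is -3 − (2) = -5 steps, so the factor is 1.200^-5.
31.680 ÷ 1.200⁵ = 31.680 ÷ 2.48832 ≈ 12.731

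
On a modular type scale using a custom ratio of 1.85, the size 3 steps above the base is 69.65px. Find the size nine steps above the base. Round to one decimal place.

2792.2px

The gap is 9 − (3) = 6 steps, so the factor is 1.85^6.
69.65 × 1.85⁶ = 69.65 × 40.08948 ≈ 2792.232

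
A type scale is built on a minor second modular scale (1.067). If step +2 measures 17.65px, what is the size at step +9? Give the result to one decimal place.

Moving from step +2 to step +9 is 7 steps up, so multiply by r⁷.
17.65 × 1.067⁷ = 17.65 × 1.57453 ≈ 27.790

27.8px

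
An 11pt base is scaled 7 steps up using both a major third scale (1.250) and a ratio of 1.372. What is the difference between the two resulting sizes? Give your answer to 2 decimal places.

Major third: 11.0 × 1.250⁷ = 52.4521pt
At 1.372: 11.0 × 1.372⁷ = 100.6634pt
Difference: 100.6634 − 52.4521 = 48.2113pt

48.21pt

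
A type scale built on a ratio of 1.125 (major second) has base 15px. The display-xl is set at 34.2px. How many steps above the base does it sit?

7

1.125ⁿ = 34.2 / 15 = 2.2800
n = ln(2.2800) / ln(1.125) = 0.8242 / 0.1178 ≈ 7.00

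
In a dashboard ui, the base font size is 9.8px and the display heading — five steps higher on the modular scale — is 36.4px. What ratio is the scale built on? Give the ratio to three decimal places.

The ratio satisfies 9.8 × r⁵ = 36.4, so r = (36.4 / 9.8)^(1/5).
r = 3.7143^(1/5) ≈ 1.3001

1.300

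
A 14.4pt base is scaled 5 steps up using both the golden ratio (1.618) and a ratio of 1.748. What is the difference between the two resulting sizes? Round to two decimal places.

75.32pt

Golden ratio: 14.4 × 1.618⁵ = 159.6817pt
At 1.748: 14.4 × 1.748⁵ = 235.0010pt
Difference: 235.0010 − 159.6817 = 75.3193pt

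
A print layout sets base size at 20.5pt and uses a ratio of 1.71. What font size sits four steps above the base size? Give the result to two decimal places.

175.28pt

A modular type scale is a geometric sequence: sizeₙ = base × rⁿ.
20.5 × 1.71⁴ = 20.5 × 8.55036 ≈ 175.28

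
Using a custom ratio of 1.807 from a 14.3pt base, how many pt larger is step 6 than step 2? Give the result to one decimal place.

Step 2: 14.3 × 1.807² = 46.693pt
Step 6: 14.3 × 1.807⁶ = 497.834pt
Difference: 497.834 − 46.693 = 451.141pt

451.1pt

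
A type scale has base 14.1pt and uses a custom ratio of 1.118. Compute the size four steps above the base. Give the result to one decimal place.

22.0pt

14.1 × 1.118⁴ = 14.1 × 1.56231 ≈ 22.03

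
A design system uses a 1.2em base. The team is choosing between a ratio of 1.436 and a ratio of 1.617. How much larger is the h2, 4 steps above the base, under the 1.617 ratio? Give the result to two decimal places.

3.10em

At 1.436: 1.2 × 1.436⁴ = 5.1027em
At 1.617: 1.2 × 1.617⁴ = 8.2039em
Difference: 8.2039 − 5.1027 = 3.1012em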